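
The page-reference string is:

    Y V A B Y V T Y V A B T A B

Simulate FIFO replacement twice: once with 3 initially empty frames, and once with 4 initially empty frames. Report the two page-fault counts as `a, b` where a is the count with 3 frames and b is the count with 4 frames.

9, 10

3 frames: F F F F F F F . . F F . . . → 9 faults.
4 frames: F F F F . . F F F F F F . . → 10 faults.
10 > 9: adding a frame increased faults — Belady's anomaly.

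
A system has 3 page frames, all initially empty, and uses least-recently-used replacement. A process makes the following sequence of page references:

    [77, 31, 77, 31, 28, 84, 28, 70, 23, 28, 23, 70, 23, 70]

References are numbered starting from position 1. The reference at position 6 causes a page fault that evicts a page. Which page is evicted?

pos 1: 77 -> fault, frames {77}
pos 2: 31 -> fault, frames {77,31}
pos 3: 77 -> hit
pos 4: 31 -> hit
pos 5: 28 -> fault, frames {77,31,28}
pos 6: 84 -> fault, evict 77, frames {31,28,84}
At position 6, page 77 is evicted.

77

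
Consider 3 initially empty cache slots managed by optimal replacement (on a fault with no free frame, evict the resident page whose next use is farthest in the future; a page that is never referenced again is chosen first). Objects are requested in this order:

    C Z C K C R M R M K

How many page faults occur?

C -> fault, frames (C)
Z -> fault, frames (C Z)
C -> hit
K -> fault, frames (C Z K)
C -> hit
R -> fault, evict Z, frames (C K R)
M -> fault, evict C, frames (K R M)
R -> hit
M -> hit
K -> hit
Page faults: 5.

5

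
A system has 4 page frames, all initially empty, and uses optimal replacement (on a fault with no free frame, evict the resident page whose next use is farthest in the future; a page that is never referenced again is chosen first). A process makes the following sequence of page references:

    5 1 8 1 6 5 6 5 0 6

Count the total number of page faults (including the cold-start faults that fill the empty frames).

5 -> fault, frames [5]
1 -> fault, frames [5, 1]
8 -> fault, frames [5, 1, 8]
1 -> hit
6 -> fault, frames [5, 1, 8, 6]
5 -> hit
6 -> hit
5 -> hit
0 -> fault, evict 8, frames [5, 1, 6, 0]
6 -> hit
Page faults: 5.

5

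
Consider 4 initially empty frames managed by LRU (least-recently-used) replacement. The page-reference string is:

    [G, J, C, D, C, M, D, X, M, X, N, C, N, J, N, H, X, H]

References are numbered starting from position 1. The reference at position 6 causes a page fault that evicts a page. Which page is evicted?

pos 1: G → fault, frames (G)
pos 2: J → fault, frames (G J)
pos 3: C → fault, frames (G J C)
pos 4: D → fault, frames (G J C D)
pos 5: C → hit
pos 6: M → fault, evict G, frames (J D C M)
At position 6, page G is evicted.

G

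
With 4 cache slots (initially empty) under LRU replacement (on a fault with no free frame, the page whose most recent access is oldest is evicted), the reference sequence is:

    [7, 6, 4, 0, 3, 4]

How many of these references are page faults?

5

7 → miss, frames [7]
6 → miss, frames [7, 6]
4 → miss, frames [7, 6, 4]
0 → miss, frames [7, 6, 4, 0]
3 → miss, evict 7, frames [6, 4, 0, 3]
4 → hit
Page faults: 5.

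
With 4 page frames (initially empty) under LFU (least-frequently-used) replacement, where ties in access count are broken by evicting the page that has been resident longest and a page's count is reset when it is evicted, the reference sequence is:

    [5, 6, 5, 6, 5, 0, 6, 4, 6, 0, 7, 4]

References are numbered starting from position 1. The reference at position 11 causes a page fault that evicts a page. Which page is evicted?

4

pos 1: 5: fault, frames (5)
pos 2: 6: fault, frames (5 6)
pos 3: 5: hit
pos 4: 6: hit
pos 5: 5: hit
pos 6: 0: fault, frames (5 6 0)
pos 7: 6: hit
pos 8: 4: fault, frames (5 6 0 4)
pos 9: 6: hit
pos 10: 0: hit
pos 11: 7: fault, evict 4, frames (5 6 0 7)
At position 11, page 4 is evicted.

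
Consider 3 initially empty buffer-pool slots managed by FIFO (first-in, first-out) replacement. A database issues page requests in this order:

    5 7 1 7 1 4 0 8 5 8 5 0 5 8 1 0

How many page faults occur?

9

5 -> fault, frames [5]
7 -> fault, frames [5, 7]
1 -> fault, frames [5, 7, 1]
7 -> hit
1 -> hit
4 -> fault, evict 5, frames [7, 1, 4]
0 -> fault, evict 7, frames [1, 4, 0]
8 -> fault, evict 1, frames [4, 0, 8]
5 -> fault, evict 4, frames [0, 8, 5]
8 -> hit
5 -> hit
0 -> hit
5 -> hit
8 -> hit
1 -> fault, evict 0, frames [8, 5, 1]
0 -> fault, evict 8, frames [5, 1, 0]
Page faults: 9.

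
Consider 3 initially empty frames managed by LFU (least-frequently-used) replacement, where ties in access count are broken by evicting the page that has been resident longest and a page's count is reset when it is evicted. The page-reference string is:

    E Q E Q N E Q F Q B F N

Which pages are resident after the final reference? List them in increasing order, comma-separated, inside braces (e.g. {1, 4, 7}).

E: fault, frames [E]
Q: fault, frames [E, Q]
E: hit
Q: hit
N: fault, frames [E, Q, N]
E: hit
Q: hit
F: fault, evict N, frames [E, Q, F]
Q: hit
B: fault, evict F, frames [E, Q, B]
F: fault, evict B, frames [E, Q, F]
N: fault, evict F, frames [E, Q, N]

{E, N, Q}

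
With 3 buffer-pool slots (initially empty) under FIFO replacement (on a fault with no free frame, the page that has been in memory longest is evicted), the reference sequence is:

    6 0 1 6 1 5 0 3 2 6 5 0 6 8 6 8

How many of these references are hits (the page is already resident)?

5

6 → miss, frames (6)
0 → miss, frames (6 0)
1 → miss, frames (6 0 1)
6 → hit
1 → hit
5 → miss, evict 6, frames (0 1 5)
0 → hit
3 → miss, evict 0, frames (1 5 3)
2 → miss, evict 1, frames (5 3 2)
6 → miss, evict 5, frames (3 2 6)
5 → miss, evict 3, frames (2 6 5)
0 → miss, evict 2, frames (6 5 0)
6 → hit
8 → miss, evict 6, frames (5 0 8)
6 → miss, evict 5, frames (0 8 6)
8 → hit
Hits: 5.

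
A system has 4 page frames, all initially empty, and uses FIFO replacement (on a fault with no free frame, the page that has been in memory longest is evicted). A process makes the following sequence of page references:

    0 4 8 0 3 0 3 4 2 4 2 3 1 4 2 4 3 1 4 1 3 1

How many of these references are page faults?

7

0 → miss, frames (0)
4 → miss, frames (0 4)
8 → miss, frames (0 4 8)
0 → hit
3 → miss, frames (0 4 8 3)
0 → hit
3 → hit
4 → hit
2 → miss, evict 0, frames (4 8 3 2)
4 → hit
2 → hit
3 → hit
1 → miss, evict 4, frames (8 3 2 1)
4 → miss, evict 8, frames (3 2 1 4)
2 → hit
4 → hit
3 → hit
1 → hit
4 → hit
1 → hit
3 → hit
1 → hit
Page faults: 7.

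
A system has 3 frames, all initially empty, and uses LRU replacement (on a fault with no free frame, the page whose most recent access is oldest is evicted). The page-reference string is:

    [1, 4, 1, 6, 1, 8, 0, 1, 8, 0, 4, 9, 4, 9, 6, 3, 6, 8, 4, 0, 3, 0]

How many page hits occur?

9

1: miss, frames {1}
4: miss, frames {1,4}
1: hit
6: miss, frames {4,1,6}
1: hit
8: miss, evict 4, frames {6,1,8}
0: miss, evict 6, frames {1,8,0}
1: hit
8: hit
0: hit
4: miss, evict 1, frames {8,0,4}
9: miss, evict 8, frames {0,4,9}
4: hit
9: hit
6: miss, evict 0, frames {4,9,6}
3: miss, evict 4, frames {9,6,3}
6: hit
8: miss, evict 9, frames {3,6,8}
4: miss, evict 3, frames {6,8,4}
0: miss, evict 6, frames {8,4,0}
3: miss, evict 8, frames {4,0,3}
0: hit
Hits: 9.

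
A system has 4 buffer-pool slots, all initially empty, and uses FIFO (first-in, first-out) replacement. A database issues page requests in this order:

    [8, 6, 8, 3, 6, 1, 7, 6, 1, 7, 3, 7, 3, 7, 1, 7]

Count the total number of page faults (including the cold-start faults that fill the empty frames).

8 → miss, frames {8}
6 → miss, frames {8,6}
8 → hit
3 → miss, frames {8,6,3}
6 → hit
1 → miss, frames {8,6,3,1}
7 → miss, evict 8, frames {6,3,1,7}
6 → hit
1 → hit
7 → hit
3 → hit
7 → hit
3 → hit
7 → hit
1 → hit
7 → hit
Page faults: 5.

5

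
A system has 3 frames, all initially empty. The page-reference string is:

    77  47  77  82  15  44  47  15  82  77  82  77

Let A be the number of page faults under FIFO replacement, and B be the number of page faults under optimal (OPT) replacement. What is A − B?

1

Under FIFO: F F . F F F F . F F . . → 8 faults.
Under OPT: F F . F F F . . F F . . → 7 faults.
A − B = 8 − 7 = 1.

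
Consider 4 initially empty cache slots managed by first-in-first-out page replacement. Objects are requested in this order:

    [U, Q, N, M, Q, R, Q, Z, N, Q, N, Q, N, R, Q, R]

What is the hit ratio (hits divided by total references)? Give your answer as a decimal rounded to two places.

U -> miss, frames (U)
Q -> miss, frames (U Q)
N -> miss, frames (U Q N)
M -> miss, frames (U Q N M)
Q -> hit
R -> miss, evict U, frames (Q N M R)
Q -> hit
Z -> miss, evict Q, frames (N M R Z)
N -> hit
Q -> miss, evict N, frames (M R Z Q)
N -> miss, evict M, frames (R Z Q N)
Q -> hit
N -> hit
R -> hit
Q -> hit
R -> hit
Hits: 8 of 16 references → 8/16 = 0.5000.

0.50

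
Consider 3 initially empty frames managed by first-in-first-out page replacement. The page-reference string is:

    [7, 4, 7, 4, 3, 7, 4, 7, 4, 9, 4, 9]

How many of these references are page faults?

7: fault, frames [7]
4: fault, frames [7, 4]
7: hit
4: hit
3: fault, frames [7, 4, 3]
7: hit
4: hit
7: hit
4: hit
9: fault, evict 7, frames [4, 3, 9]
4: hit
9: hit
Page faults: 4.

4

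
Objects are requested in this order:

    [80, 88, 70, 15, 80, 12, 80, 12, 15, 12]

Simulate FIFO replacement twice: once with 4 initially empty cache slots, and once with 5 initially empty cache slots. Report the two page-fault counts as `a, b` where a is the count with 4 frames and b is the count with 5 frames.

4 frames: F F F F . F F . . . → 6 faults.
5 frames: F F F F . F . . . . → 5 faults.
5 < 6: adding a frame reduced faults, as is typical.

6, 5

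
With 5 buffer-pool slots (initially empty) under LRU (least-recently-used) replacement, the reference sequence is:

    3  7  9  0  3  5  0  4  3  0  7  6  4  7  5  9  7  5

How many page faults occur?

3: fault, frames (3)
7: fault, frames (3 7)
9: fault, frames (3 7 9)
0: fault, frames (3 7 9 0)
3: hit
5: fault, frames (7 9 0 3 5)
0: hit
4: fault, evict 7, frames (9 3 5 0 4)
3: hit
0: hit
7: fault, evict 9, frames (5 4 3 0 7)
6: fault, evict 5, frames (4 3 0 7 6)
4: hit
7: hit
5: fault, evict 3, frames (0 6 4 7 5)
9: fault, evict 0, frames (6 4 7 5 9)
7: hit
5: hit
Page faults: 10.

10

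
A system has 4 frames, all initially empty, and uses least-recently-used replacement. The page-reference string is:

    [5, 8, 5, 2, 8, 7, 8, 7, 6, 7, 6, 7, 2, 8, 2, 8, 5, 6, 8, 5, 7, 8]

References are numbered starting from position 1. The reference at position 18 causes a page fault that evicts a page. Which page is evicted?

7

pos 1: 5: fault, frames {5}
pos 2: 8: fault, frames {5,8}
pos 3: 5: hit
pos 4: 2: fault, frames {8,5,2}
pos 5: 8: hit
pos 6: 7: fault, frames {5,2,8,7}
pos 7: 8: hit
pos 8: 7: hit
pos 9: 6: fault, evict 5, frames {2,8,7,6}
pos 10: 7: hit
pos 11: 6: hit
pos 12: 7: hit
pos 13: 2: hit
pos 14: 8: hit
pos 15: 2: hit
pos 16: 8: hit
pos 17: 5: fault, evict 6, frames {7,2,8,5}
pos 18: 6: fault, evict 7, frames {2,8,5,6}
At position 18, page 7 is evicted.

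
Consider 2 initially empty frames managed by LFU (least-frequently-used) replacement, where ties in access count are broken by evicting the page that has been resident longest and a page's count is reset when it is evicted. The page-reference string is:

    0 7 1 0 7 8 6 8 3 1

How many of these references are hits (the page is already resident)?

1

0 -> miss, frames (0)
7 -> miss, frames (0 7)
1 -> miss, evict 0, frames (7 1)
0 -> miss, evict 7, frames (1 0)
7 -> miss, evict 1, frames (0 7)
8 -> miss, evict 0, frames (7 8)
6 -> miss, evict 7, frames (8 6)
8 -> hit
3 -> miss, evict 6, frames (8 3)
1 -> miss, evict 3, frames (8 1)
Hits: 1.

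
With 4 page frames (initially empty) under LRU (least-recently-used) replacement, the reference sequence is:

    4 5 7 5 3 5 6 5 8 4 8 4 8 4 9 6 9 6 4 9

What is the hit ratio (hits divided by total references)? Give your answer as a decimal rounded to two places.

4 → miss, frames [4]
5 → miss, frames [4, 5]
7 → miss, frames [4, 5, 7]
5 → hit
3 → miss, frames [4, 7, 5, 3]
5 → hit
6 → miss, evict 4, frames [7, 3, 5, 6]
5 → hit
8 → miss, evict 7, frames [3, 6, 5, 8]
4 → miss, evict 3, frames [6, 5, 8, 4]
8 → hit
4 → hit
8 → hit
4 → hit
9 → miss, evict 6, frames [5, 8, 4, 9]
6 → miss, evict 5, frames [8, 4, 9, 6]
9 → hit
6 → hit
4 → hit
9 → hit
Hits: 11 of 20 references → 11/20 = 0.5500.

0.55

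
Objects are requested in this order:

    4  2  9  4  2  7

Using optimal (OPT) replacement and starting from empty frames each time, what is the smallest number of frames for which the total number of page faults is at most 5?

2

f=1: 6 faults
f=2: 5 faults
f=3: 4 faults
f=4: 4 faults
Smallest f with faults ≤ 5 is 2.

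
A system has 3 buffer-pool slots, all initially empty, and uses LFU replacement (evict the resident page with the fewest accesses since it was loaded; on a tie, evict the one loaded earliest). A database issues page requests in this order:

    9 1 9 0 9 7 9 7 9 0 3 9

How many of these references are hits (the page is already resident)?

7

9 → fault, frames {9}
1 → fault, frames {9,1}
9 → hit
0 → fault, frames {9,1,0}
9 → hit
7 → fault, evict 1, frames {9,0,7}
9 → hit
7 → hit
9 → hit
0 → hit
3 → fault, evict 0, frames {9,7,3}
9 → hit
Hits: 7.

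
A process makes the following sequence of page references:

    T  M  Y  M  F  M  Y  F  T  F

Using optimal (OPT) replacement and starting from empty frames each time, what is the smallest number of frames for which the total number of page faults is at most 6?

f=1: 10 faults
f=2: 6 faults
f=3: 5 faults
f=4: 4 faults
Smallest f with faults ≤ 6 is 2.

2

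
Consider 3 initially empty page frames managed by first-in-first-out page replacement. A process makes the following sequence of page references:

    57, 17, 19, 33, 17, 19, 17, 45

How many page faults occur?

57 → fault, frames [57]
17 → fault, frames [57, 17]
19 → fault, frames [57, 17, 19]
33 → fault, evict 57, frames [17, 19, 33]
17 → hit
19 → hit
17 → hit
45 → fault, evict 17, frames [19, 33, 45]
Page faults: 5.

5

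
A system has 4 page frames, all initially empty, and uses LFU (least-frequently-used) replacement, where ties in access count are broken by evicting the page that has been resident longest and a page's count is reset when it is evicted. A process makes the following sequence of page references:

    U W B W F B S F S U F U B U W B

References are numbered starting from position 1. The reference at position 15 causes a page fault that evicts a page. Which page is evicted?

pos 1: U: fault, frames (U)
pos 2: W: fault, frames (U W)
pos 3: B: fault, frames (U W B)
pos 4: W: hit
pos 5: F: fault, frames (U W B F)
pos 6: B: hit
pos 7: S: fault, evict U, frames (W B F S)
pos 8: F: hit
pos 9: S: hit
pos 10: U: fault, evict W, frames (B F S U)
pos 11: F: hit
pos 12: U: hit
pos 13: B: hit
pos 14: U: hit
pos 15: W: fault, evict S, frames (B F U W)
At position 15, page S is evicted.

S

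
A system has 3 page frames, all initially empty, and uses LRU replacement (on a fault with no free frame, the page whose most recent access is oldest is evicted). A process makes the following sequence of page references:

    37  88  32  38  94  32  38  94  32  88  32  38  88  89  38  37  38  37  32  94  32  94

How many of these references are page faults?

11

37 -> miss, frames {37}
88 -> miss, frames {37,88}
32 -> miss, frames {37,88,32}
38 -> miss, evict 37, frames {88,32,38}
94 -> miss, evict 88, frames {32,38,94}
32 -> hit
38 -> hit
94 -> hit
32 -> hit
88 -> miss, evict 38, frames {94,32,88}
32 -> hit
38 -> miss, evict 94, frames {88,32,38}
88 -> hit
89 -> miss, evict 32, frames {38,88,89}
38 -> hit
37 -> miss, evict 88, frames {89,38,37}
38 -> hit
37 -> hit
32 -> miss, evict 89, frames {38,37,32}
94 -> miss, evict 38, frames {37,32,94}
32 -> hit
94 -> hit
Page faults: 11.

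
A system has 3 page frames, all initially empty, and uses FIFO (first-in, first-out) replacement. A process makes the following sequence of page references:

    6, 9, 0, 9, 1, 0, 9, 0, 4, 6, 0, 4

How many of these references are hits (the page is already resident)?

5

6 → miss, frames {6}
9 → miss, frames {6,9}
0 → miss, frames {6,9,0}
9 → hit
1 → miss, evict 6, frames {9,0,1}
0 → hit
9 → hit
0 → hit
4 → miss, evict 9, frames {0,1,4}
6 → miss, evict 0, frames {1,4,6}
0 → miss, evict 1, frames {4,6,0}
4 → hit
Hits: 5.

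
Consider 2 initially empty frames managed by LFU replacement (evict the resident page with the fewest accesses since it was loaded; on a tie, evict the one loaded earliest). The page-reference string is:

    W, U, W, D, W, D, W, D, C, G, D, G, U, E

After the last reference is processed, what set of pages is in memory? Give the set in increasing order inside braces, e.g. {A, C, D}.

W → fault, frames [W]
U → fault, frames [W, U]
W → hit
D → fault, evict U, frames [W, D]
W → hit
D → hit
W → hit
D → hit
C → fault, evict D, frames [W, C]
G → fault, evict C, frames [W, G]
D → fault, evict G, frames [W, D]
G → fault, evict D, frames [W, G]
U → fault, evict G, frames [W, U]
E → fault, evict U, frames [W, E]

{E, W}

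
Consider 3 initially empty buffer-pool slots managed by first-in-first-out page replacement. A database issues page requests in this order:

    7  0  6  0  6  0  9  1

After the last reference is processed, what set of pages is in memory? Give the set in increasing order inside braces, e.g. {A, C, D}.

7 -> fault, frames (7)
0 -> fault, frames (7 0)
6 -> fault, frames (7 0 6)
0 -> hit
6 -> hit
0 -> hit
9 -> fault, evict 7, frames (0 6 9)
1 -> fault, evict 0, frames (6 9 1)

{1, 6, 9}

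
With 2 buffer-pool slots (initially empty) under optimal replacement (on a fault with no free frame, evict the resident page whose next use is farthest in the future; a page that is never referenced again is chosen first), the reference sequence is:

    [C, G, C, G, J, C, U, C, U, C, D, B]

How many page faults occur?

6

C -> miss, frames {C}
G -> miss, frames {C,G}
C -> hit
G -> hit
J -> miss, evict G, frames {C,J}
C -> hit
U -> miss, evict J, frames {C,U}
C -> hit
U -> hit
C -> hit
D -> miss, evict U, frames {C,D}
B -> miss, evict D, frames {C,B}
Page faults: 6.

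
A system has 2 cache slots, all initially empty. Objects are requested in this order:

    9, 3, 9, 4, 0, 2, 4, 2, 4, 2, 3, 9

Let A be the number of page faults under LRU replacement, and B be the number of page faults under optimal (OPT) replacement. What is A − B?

Under LRU: F F . F F F F . . . F F → 8 faults.
Under OPT: F F . F F F . . . . F F → 7 faults.
A − B = 8 − 7 = 1.

1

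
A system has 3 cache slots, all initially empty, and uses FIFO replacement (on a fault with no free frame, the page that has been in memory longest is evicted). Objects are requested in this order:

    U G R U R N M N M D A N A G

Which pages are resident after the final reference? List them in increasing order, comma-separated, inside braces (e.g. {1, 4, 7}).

{A, G, N}

U -> fault, frames (U)
G -> fault, frames (U G)
R -> fault, frames (U G R)
U -> hit
R -> hit
N -> fault, evict U, frames (G R N)
M -> fault, evict G, frames (R N M)
N -> hit
M -> hit
D -> fault, evict R, frames (N M D)
A -> fault, evict N, frames (M D A)
N -> fault, evict M, frames (D A N)
A -> hit
G -> fault, evict D, frames (A N G)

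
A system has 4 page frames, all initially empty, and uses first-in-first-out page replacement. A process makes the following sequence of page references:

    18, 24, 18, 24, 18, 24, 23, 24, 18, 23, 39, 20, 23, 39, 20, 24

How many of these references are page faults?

5

18 → fault, frames {18}
24 → fault, frames {18,24}
18 → hit
24 → hit
18 → hit
24 → hit
23 → fault, frames {18,24,23}
24 → hit
18 → hit
23 → hit
39 → fault, frames {18,24,23,39}
20 → fault, evict 18, frames {24,23,39,20}
23 → hit
39 → hit
20 → hit
24 → hit
Page faults: 5.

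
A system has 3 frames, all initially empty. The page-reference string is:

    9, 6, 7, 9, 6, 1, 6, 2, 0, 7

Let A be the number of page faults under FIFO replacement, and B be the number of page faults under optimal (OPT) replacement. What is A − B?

1

Under FIFO: F F F . . F . F F F → 7 faults.
Under OPT: F F F . . F . F F . → 6 faults.
A − B = 7 − 6 = 1.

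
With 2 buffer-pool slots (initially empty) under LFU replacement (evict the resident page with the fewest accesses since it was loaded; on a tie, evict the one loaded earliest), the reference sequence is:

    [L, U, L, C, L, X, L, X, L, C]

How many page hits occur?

L → fault, frames (L)
U → fault, frames (L U)
L → hit
C → fault, evict U, frames (L C)
L → hit
X → fault, evict C, frames (L X)
L → hit
X → hit
L → hit
C → fault, evict X, frames (L C)
Hits: 5.

5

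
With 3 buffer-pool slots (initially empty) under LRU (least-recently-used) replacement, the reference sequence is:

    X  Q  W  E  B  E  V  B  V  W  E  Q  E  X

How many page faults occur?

10

X → miss, frames (X)
Q → miss, frames (X Q)
W → miss, frames (X Q W)
E → miss, evict X, frames (Q W E)
B → miss, evict Q, frames (W E B)
E → hit
V → miss, evict W, frames (B E V)
B → hit
V → hit
W → miss, evict E, frames (B V W)
E → miss, evict B, frames (V W E)
Q → miss, evict V, frames (W E Q)
E → hit
X → miss, evict W, frames (Q E X)
Page faults: 10.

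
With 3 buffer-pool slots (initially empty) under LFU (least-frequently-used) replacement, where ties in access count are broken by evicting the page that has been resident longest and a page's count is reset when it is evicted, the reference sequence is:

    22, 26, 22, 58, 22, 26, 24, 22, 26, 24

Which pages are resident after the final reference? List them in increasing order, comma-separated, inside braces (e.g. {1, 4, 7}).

22: fault, frames {22}
26: fault, frames {22,26}
22: hit
58: fault, frames {22,26,58}
22: hit
26: hit
24: fault, evict 58, frames {22,26,24}
22: hit
26: hit
24: hit

{22, 24, 26}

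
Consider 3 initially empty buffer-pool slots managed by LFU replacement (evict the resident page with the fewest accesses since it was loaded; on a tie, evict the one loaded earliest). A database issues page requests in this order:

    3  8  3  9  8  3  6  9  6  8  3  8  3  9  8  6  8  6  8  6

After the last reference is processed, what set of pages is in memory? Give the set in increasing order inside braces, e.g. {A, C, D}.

3: miss, frames (3)
8: miss, frames (3 8)
3: hit
9: miss, frames (3 8 9)
8: hit
3: hit
6: miss, evict 9, frames (3 8 6)
9: miss, evict 6, frames (3 8 9)
6: miss, evict 9, frames (3 8 6)
8: hit
3: hit
8: hit
3: hit
9: miss, evict 6, frames (3 8 9)
8: hit
6: miss, evict 9, frames (3 8 6)
8: hit
6: hit
8: hit
6: hit

{3, 6, 8}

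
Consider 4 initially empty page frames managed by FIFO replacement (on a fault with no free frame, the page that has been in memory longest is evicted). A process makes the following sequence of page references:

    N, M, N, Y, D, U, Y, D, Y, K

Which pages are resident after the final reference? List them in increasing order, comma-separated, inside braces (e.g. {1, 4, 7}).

{D, K, U, Y}

N: miss, frames {N}
M: miss, frames {N,M}
N: hit
Y: miss, frames {N,M,Y}
D: miss, frames {N,M,Y,D}
U: miss, evict N, frames {M,Y,D,U}
Y: hit
D: hit
Y: hit
K: miss, evict M, frames {Y,D,U,K}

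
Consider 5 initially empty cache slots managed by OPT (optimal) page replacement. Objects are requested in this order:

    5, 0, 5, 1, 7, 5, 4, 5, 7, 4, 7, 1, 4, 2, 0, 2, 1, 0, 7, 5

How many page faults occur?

5: fault, frames [5]
0: fault, frames [5, 0]
5: hit
1: fault, frames [5, 0, 1]
7: fault, frames [5, 0, 1, 7]
5: hit
4: fault, frames [5, 0, 1, 7, 4]
5: hit
7: hit
4: hit
7: hit
1: hit
4: hit
2: fault, evict 4, frames [5, 0, 1, 7, 2]
0: hit
2: hit
1: hit
0: hit
7: hit
5: hit
Page faults: 6.

6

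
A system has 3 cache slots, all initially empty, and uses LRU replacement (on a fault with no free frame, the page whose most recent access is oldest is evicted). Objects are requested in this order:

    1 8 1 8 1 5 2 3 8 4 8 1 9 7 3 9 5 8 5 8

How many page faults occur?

1 -> fault, frames (1)
8 -> fault, frames (1 8)
1 -> hit
8 -> hit
1 -> hit
5 -> fault, frames (8 1 5)
2 -> fault, evict 8, frames (1 5 2)
3 -> fault, evict 1, frames (5 2 3)
8 -> fault, evict 5, frames (2 3 8)
4 -> fault, evict 2, frames (3 8 4)
8 -> hit
1 -> fault, evict 3, frames (4 8 1)
9 -> fault, evict 4, frames (8 1 9)
7 -> fault, evict 8, frames (1 9 7)
3 -> fault, evict 1, frames (9 7 3)
9 -> hit
5 -> fault, evict 7, frames (3 9 5)
8 -> fault, evict 3, frames (9 5 8)
5 -> hit
8 -> hit
Page faults: 13.

13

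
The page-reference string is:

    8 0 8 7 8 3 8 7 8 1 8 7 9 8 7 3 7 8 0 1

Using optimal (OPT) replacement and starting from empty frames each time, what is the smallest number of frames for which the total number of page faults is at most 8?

4

f=1: 20 faults
f=2: 13 faults
f=3: 9 faults
f=4: 8 faults
f=5: 7 faults
f=6: 6 faults
Smallest f with faults ≤ 8 is 4.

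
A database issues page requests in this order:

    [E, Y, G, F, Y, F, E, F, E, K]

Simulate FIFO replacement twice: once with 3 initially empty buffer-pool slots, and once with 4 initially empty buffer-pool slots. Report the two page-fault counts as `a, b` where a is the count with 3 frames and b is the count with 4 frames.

3 frames: F F F F . . F . . F → 6 faults.
4 frames: F F F F . . . . . F → 5 faults.
5 < 6: adding a frame reduced faults, as is typical.

6, 5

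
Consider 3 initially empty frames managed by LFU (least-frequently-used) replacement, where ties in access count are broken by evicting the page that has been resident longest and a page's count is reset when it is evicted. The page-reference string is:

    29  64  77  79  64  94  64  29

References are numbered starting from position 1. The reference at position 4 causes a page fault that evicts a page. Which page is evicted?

29

pos 1: 29: miss, frames (29)
pos 2: 64: miss, frames (29 64)
pos 3: 77: miss, frames (29 64 77)
pos 4: 79: miss, evict 29, frames (64 77 79)
At position 4, page 29 is evicted.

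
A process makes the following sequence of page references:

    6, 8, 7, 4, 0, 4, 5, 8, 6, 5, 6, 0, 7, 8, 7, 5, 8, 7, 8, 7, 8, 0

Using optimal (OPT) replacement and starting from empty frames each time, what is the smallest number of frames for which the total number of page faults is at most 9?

4

f=1: 22 faults
f=2: 14 faults
f=3: 10 faults
f=4: 7 faults
f=5: 6 faults
f=6: 6 faults
Smallest f with faults ≤ 9 is 4.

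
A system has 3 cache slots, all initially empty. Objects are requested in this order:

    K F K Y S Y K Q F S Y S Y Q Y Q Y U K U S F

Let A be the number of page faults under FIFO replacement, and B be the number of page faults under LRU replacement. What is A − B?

1

Under FIFO: F F . F F . F F F F F . . F . . . F F . F F → 14 faults.
Under LRU: F F . F F . . F F F F . . F . . . F F . F F → 13 faults.
A − B = 14 − 13 = 1.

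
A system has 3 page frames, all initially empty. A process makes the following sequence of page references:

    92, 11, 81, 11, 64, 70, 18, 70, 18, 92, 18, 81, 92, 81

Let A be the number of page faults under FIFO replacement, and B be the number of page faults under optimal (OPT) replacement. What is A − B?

Under FIFO: F F F . F F F . . F . F . . → 8 faults.
Under OPT: F F F . F F F . . . . F . . → 7 faults.
A − B = 8 − 7 = 1.

1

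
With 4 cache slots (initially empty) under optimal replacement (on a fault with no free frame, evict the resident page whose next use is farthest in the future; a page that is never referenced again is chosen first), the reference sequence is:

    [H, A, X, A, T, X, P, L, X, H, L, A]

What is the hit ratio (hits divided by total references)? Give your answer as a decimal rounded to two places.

H: fault, frames (H)
A: fault, frames (H A)
X: fault, frames (H A X)
A: hit
T: fault, frames (H A X T)
X: hit
P: fault, evict T, frames (H A X P)
L: fault, evict P, frames (H A X L)
X: hit
H: hit
L: hit
A: hit
Hits: 6 of 12 references → 6/12 = 0.5000.

0.50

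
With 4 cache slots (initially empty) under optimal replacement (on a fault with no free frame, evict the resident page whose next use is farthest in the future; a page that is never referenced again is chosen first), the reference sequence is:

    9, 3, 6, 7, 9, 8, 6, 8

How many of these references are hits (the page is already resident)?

9 -> miss, frames [9]
3 -> miss, frames [9, 3]
6 -> miss, frames [9, 3, 6]
7 -> miss, frames [9, 3, 6, 7]
9 -> hit
8 -> miss, evict 7, frames [9, 3, 6, 8]
6 -> hit
8 -> hit
Hits: 3.

3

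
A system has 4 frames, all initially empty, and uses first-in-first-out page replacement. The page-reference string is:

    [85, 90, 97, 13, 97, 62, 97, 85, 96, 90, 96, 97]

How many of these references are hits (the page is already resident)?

3

85 → fault, frames {85}
90 → fault, frames {85,90}
97 → fault, frames {85,90,97}
13 → fault, frames {85,90,97,13}
97 → hit
62 → fault, evict 85, frames {90,97,13,62}
97 → hit
85 → fault, evict 90, frames {97,13,62,85}
96 → fault, evict 97, frames {13,62,85,96}
90 → fault, evict 13, frames {62,85,96,90}
96 → hit
97 → fault, evict 62, frames {85,96,90,97}
Hits: 3.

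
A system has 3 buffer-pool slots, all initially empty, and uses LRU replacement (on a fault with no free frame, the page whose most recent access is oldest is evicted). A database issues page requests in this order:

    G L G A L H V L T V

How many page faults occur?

6

G -> miss, frames (G)
L -> miss, frames (G L)
G -> hit
A -> miss, frames (L G A)
L -> hit
H -> miss, evict G, frames (A L H)
V -> miss, evict A, frames (L H V)
L -> hit
T -> miss, evict H, frames (V L T)
V -> hit
Page faults: 6.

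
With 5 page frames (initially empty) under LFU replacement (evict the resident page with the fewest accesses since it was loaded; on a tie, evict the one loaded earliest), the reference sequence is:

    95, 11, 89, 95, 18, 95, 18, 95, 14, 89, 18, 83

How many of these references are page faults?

6

95 → miss, frames [95]
11 → miss, frames [95, 11]
89 → miss, frames [95, 11, 89]
95 → hit
18 → miss, frames [95, 11, 89, 18]
95 → hit
18 → hit
95 → hit
14 → miss, frames [95, 11, 89, 18, 14]
89 → hit
18 → hit
83 → miss, evict 11, frames [95, 89, 18, 14, 83]
Page faults: 6.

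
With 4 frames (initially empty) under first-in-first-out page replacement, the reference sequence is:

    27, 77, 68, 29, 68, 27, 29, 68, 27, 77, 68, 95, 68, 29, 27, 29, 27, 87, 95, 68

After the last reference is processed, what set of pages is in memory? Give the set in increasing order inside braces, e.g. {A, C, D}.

{27, 68, 87, 95}

27: fault, frames [27]
77: fault, frames [27, 77]
68: fault, frames [27, 77, 68]
29: fault, frames [27, 77, 68, 29]
68: hit
27: hit
29: hit
68: hit
27: hit
77: hit
68: hit
95: fault, evict 27, frames [77, 68, 29, 95]
68: hit
29: hit
27: fault, evict 77, frames [68, 29, 95, 27]
29: hit
27: hit
87: fault, evict 68, frames [29, 95, 27, 87]
95: hit
68: fault, evict 29, frames [95, 27, 87, 68]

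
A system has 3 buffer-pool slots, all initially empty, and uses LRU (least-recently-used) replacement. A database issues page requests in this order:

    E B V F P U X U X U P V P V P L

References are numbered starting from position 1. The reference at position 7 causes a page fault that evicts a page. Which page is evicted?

pos 1: E → miss, frames (E)
pos 2: B → miss, frames (E B)
pos 3: V → miss, frames (E B V)
pos 4: F → miss, evict E, frames (B V F)
pos 5: P → miss, evict B, frames (V F P)
pos 6: U → miss, evict V, frames (F P U)
pos 7: X → miss, evict F, frames (P U X)
At position 7, page F is evicted.

F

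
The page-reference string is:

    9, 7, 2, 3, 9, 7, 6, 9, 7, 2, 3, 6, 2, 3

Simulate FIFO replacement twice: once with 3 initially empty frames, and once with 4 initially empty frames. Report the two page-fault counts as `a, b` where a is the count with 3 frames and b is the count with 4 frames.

3 frames: F F F F F F F . . F F . . . → 9 faults.
4 frames: F F F F . . F F F F F F . . → 10 faults.
10 > 9: adding a frame increased faults — Belady's anomaly.

9, 10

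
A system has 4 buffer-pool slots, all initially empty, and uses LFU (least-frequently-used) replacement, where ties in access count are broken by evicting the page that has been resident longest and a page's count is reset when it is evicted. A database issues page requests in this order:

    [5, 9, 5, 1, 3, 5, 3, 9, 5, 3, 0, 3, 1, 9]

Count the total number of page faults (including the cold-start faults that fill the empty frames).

5: miss, frames (5)
9: miss, frames (5 9)
5: hit
1: miss, frames (5 9 1)
3: miss, frames (5 9 1 3)
5: hit
3: hit
9: hit
5: hit
3: hit
0: miss, evict 1, frames (5 9 3 0)
3: hit
1: miss, evict 0, frames (5 9 3 1)
9: hit
Page faults: 6.

6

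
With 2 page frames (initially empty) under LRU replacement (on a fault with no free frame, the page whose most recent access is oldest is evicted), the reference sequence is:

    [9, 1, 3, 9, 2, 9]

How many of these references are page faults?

9 -> miss, frames [9]
1 -> miss, frames [9, 1]
3 -> miss, evict 9, frames [1, 3]
9 -> miss, evict 1, frames [3, 9]
2 -> miss, evict 3, frames [9, 2]
9 -> hit
Page faults: 5.

5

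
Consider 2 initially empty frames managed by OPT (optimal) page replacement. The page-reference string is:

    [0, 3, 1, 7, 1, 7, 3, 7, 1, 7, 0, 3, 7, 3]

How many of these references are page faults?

0: fault, frames (0)
3: fault, frames (0 3)
1: fault, evict 0, frames (3 1)
7: fault, evict 3, frames (1 7)
1: hit
7: hit
3: fault, evict 1, frames (7 3)
7: hit
1: fault, evict 3, frames (7 1)
7: hit
0: fault, evict 1, frames (7 0)
3: fault, evict 0, frames (7 3)
7: hit
3: hit
Page faults: 8.

8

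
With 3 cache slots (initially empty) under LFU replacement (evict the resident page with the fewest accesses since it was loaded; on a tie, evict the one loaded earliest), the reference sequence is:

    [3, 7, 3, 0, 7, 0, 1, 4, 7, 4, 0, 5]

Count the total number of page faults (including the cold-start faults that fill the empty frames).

6

3 → miss, frames [3]
7 → miss, frames [3, 7]
3 → hit
0 → miss, frames [3, 7, 0]
7 → hit
0 → hit
1 → miss, evict 3, frames [7, 0, 1]
4 → miss, evict 1, frames [7, 0, 4]
7 → hit
4 → hit
0 → hit
5 → miss, evict 4, frames [7, 0, 5]
Page faults: 6.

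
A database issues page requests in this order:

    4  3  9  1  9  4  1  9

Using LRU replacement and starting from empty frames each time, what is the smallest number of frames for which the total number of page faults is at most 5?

f=1: 8 faults
f=2: 7 faults
f=3: 5 faults
f=4: 4 faults
Smallest f with faults ≤ 5 is 3.

3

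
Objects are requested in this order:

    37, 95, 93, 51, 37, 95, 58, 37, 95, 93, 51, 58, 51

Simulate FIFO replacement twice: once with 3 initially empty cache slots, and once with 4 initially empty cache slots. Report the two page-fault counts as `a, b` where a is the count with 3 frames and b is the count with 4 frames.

3 frames: F F F F F F F . . F F . . → 9 faults.
4 frames: F F F F . . F F F F F F . → 10 faults.
10 > 9: adding a frame increased faults — Belady's anomaly.

9, 10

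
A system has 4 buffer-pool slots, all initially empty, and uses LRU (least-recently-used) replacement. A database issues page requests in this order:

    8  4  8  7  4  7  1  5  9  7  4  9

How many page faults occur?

8 → fault, frames [8]
4 → fault, frames [8, 4]
8 → hit
7 → fault, frames [4, 8, 7]
4 → hit
7 → hit
1 → fault, frames [8, 4, 7, 1]
5 → fault, evict 8, frames [4, 7, 1, 5]
9 → fault, evict 4, frames [7, 1, 5, 9]
7 → hit
4 → fault, evict 1, frames [5, 9, 7, 4]
9 → hit
Page faults: 7.

7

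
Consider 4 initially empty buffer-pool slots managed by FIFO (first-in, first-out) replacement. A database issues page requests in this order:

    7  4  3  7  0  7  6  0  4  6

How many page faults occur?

5

7 → miss, frames {7}
4 → miss, frames {7,4}
3 → miss, frames {7,4,3}
7 → hit
0 → miss, frames {7,4,3,0}
7 → hit
6 → miss, evict 7, frames {4,3,0,6}
0 → hit
4 → hit
6 → hit
Page faults: 5.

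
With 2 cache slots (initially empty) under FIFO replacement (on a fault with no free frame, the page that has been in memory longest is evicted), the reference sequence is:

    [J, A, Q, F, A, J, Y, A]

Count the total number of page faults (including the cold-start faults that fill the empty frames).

J → fault, frames (J)
A → fault, frames (J A)
Q → fault, evict J, frames (A Q)
F → fault, evict A, frames (Q F)
A → fault, evict Q, frames (F A)
J → fault, evict F, frames (A J)
Y → fault, evict A, frames (J Y)
A → fault, evict J, frames (Y A)
Page faults: 8.

8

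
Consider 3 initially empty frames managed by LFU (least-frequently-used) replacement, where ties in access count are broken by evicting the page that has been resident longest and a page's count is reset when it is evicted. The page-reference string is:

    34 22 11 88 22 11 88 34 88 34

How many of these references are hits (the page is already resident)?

34 → fault, frames (34)
22 → fault, frames (34 22)
11 → fault, frames (34 22 11)
88 → fault, evict 34, frames (22 11 88)
22 → hit
11 → hit
88 → hit
34 → fault, evict 22, frames (11 88 34)
88 → hit
34 → hit
Hits: 5.

5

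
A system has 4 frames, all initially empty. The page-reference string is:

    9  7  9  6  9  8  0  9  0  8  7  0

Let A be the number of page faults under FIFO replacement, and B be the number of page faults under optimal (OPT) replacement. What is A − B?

Under FIFO: F F . F . F F F . . F . → 7 faults.
Under OPT: F F . F . F F . . . . . → 5 faults.
A − B = 7 − 5 = 2.

2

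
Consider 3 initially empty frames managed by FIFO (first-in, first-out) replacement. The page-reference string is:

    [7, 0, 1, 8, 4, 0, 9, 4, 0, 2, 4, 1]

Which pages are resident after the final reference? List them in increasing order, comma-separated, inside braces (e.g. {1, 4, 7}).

7 -> miss, frames (7)
0 -> miss, frames (7 0)
1 -> miss, frames (7 0 1)
8 -> miss, evict 7, frames (0 1 8)
4 -> miss, evict 0, frames (1 8 4)
0 -> miss, evict 1, frames (8 4 0)
9 -> miss, evict 8, frames (4 0 9)
4 -> hit
0 -> hit
2 -> miss, evict 4, frames (0 9 2)
4 -> miss, evict 0, frames (9 2 4)
1 -> miss, evict 9, frames (2 4 1)

{1, 2, 4}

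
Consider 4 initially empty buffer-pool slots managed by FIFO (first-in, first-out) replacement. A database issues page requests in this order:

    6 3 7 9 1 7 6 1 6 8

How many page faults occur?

7

6 -> fault, frames [6]
3 -> fault, frames [6, 3]
7 -> fault, frames [6, 3, 7]
9 -> fault, frames [6, 3, 7, 9]
1 -> fault, evict 6, frames [3, 7, 9, 1]
7 -> hit
6 -> fault, evict 3, frames [7, 9, 1, 6]
1 -> hit
6 -> hit
8 -> fault, evict 7, frames [9, 1, 6, 8]
Page faults: 7.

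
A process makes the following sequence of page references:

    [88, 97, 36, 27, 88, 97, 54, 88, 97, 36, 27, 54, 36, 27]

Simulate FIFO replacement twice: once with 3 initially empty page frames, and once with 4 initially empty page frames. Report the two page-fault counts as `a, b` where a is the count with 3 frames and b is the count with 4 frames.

3 frames: F F F F F F F . . F F . . . → 9 faults.
4 frames: F F F F . . F F F F F F . . → 10 faults.
10 > 9: adding a frame increased faults — Belady's anomaly.

9, 10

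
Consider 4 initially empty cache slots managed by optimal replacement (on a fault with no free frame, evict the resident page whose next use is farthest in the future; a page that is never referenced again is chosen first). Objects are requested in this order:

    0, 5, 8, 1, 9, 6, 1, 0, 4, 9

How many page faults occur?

7

0 -> miss, frames {0}
5 -> miss, frames {0,5}
8 -> miss, frames {0,5,8}
1 -> miss, frames {0,5,8,1}
9 -> miss, evict 8, frames {0,5,1,9}
6 -> miss, evict 5, frames {0,1,9,6}
1 -> hit
0 -> hit
4 -> miss, evict 6, frames {0,1,9,4}
9 -> hit
Page faults: 7.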